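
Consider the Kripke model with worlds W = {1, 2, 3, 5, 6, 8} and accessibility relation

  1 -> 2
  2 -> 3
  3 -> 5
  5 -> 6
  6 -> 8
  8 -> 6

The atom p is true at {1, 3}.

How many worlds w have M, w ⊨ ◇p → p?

5

1: ◇p is F, p is T. ✓
2: ◇p is T, p is F. ✗
3: ◇p is F, p is T. ✓
5: ◇p is F, p is F. ✓
6: ◇p is F, p is F. ✓
8: ◇p is F, p is F. ✓
Satisfying worlds: {1, 3, 5, 6, 8}.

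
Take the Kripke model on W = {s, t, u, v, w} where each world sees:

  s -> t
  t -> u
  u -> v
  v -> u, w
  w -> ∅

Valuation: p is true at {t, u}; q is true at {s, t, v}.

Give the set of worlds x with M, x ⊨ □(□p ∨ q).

{s, u, w}

s: successors {t}; □p ∨ q there: t:T. ✓
t: successors {u}; □p ∨ q there: u:F. ✗
u: successors {v}; □p ∨ q there: v:T. ✓
v: successors {u, w}; □p ∨ q there: u:F, w:T. ✗
w: no successors, so □(□p ∨ q) holds vacuously. ✓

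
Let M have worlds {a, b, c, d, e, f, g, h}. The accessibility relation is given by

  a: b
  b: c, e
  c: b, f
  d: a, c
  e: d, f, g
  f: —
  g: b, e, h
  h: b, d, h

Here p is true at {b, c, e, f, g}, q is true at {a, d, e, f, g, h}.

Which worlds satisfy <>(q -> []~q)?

{a, b, c, d, e, g, h}

a: successors {b}; q -> []~q there: b:T. ✓
b: successors {c, e}; q -> []~q there: c:T, e:F. ✓
c: successors {b, f}; q -> []~q there: b:T, f:T. ✓
d: successors {a, c}; q -> []~q there: a:T, c:T. ✓
e: successors {d, f, g}; q -> []~q there: d:F, f:T, g:F. ✓
f: no successors, so <>(q -> []~q) fails. ✗
g: successors {b, e, h}; q -> []~q there: b:T, e:F, h:F. ✓
h: successors {b, d, h}; q -> []~q there: b:T, d:F, h:F. ✓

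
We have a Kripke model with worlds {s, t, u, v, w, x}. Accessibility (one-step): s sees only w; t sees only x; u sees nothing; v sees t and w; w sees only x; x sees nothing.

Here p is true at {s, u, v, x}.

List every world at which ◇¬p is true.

{s, v}

s: successors {w}; ¬p there: w:T. ✓
t: successors {x}; ¬p there: x:F. ✗
u: no successors, so ◇¬p fails. ✗
v: successors {t, w}; ¬p there: t:T, w:T. ✓
w: successors {x}; ¬p there: x:F. ✗
x: no successors, so ◇¬p fails. ✗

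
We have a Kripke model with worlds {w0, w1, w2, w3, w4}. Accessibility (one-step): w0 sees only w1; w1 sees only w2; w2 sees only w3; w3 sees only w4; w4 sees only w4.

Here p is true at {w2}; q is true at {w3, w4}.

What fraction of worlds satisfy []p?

1/5

w0: successors {w1}; p there: w1:F. ✗
w1: successors {w2}; p there: w2:T. ✓
w2: successors {w3}; p there: w3:F. ✗
w3: successors {w4}; p there: w4:F. ✗
w4: successors {w4}; p there: w4:F. ✗
That's 1 of 5 worlds, so 1/5.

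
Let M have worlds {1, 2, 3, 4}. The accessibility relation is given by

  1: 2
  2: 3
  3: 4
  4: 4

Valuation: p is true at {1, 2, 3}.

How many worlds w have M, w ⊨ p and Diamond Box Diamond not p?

1: p is T, Diamond Box Diamond not p is T. ✓
2: p is T, Diamond Box Diamond not p is T. ✓
3: p is T, Diamond Box Diamond not p is T. ✓
4: p is F, Diamond Box Diamond not p is T. ✗
Satisfying worlds: {1, 2, 3}.

3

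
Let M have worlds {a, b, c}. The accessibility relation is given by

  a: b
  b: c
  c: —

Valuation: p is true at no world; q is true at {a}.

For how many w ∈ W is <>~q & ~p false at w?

1

a: <>~q is T, ~p is T. ✓
b: <>~q is T, ~p is T. ✓
c: <>~q is F, ~p is T. ✗
Satisfying worlds: {a, b}.
So <>~q & ~p fails at the other 1 world.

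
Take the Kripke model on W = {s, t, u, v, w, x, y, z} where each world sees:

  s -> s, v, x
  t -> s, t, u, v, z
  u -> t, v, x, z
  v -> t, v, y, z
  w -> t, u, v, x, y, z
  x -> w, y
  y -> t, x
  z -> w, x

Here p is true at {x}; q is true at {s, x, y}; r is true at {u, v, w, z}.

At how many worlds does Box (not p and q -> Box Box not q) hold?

s: successors {s, v, x}; not p and q -> Box Box not q there: s:F, v:T, x:T. ✗
t: successors {s, t, u, v, z}; not p and q -> Box Box not q there: s:F, t:T, u:T, v:T, z:T. ✗
u: successors {t, v, x, z}; not p and q -> Box Box not q there: t:T, v:T, x:T, z:T. ✓
v: successors {t, v, y, z}; not p and q -> Box Box not q there: t:T, v:T, y:F, z:T. ✗
w: successors {t, u, v, x, y, z}; not p and q -> Box Box not q there: t:T, u:T, v:T, x:T, y:F, z:T. ✗
x: successors {w, y}; not p and q -> Box Box not q there: w:T, y:F. ✗
y: successors {t, x}; not p and q -> Box Box not q there: t:T, x:T. ✓
z: successors {w, x}; not p and q -> Box Box not q there: w:T, x:T. ✓
Satisfying worlds: {u, y, z}.

3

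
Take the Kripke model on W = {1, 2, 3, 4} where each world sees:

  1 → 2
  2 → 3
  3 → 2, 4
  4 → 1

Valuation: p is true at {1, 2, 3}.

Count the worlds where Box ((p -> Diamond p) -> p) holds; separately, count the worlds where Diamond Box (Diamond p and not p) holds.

3 and 0

For Box ((p -> Diamond p) -> p):
1: successors {2}; (p -> Diamond p) -> p there: 2:T. ✓
2: successors {3}; (p -> Diamond p) -> p there: 3:T. ✓
3: successors {2, 4}; (p -> Diamond p) -> p there: 2:T, 4:F. ✗
4: successors {1}; (p -> Diamond p) -> p there: 1:T. ✓
— 3 worlds.
For Diamond Box (Diamond p and not p):
1: successors {2}; Box (Diamond p and not p) there: 2:F. ✗
2: successors {3}; Box (Diamond p and not p) there: 3:F. ✗
3: successors {2, 4}; Box (Diamond p and not p) there: 2:F, 4:F. ✗
4: successors {1}; Box (Diamond p and not p) there: 1:F. ✗
— 0 worlds.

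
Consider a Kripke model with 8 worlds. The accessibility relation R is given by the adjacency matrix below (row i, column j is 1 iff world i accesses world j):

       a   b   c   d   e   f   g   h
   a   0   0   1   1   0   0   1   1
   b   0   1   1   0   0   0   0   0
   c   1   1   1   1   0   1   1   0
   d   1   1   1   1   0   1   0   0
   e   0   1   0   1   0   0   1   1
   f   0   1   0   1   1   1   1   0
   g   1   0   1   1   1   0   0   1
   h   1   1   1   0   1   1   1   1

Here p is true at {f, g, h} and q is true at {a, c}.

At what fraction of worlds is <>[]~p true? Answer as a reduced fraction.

a: successors {c, d, g, h}; []~p there: c:F, d:F, g:F, h:F. ✗
b: successors {b, c}; []~p there: b:T, c:F. ✓
c: successors {a, b, c, d, f, g}; []~p there: a:F, b:T, c:F, d:F, f:F, g:F. ✓
d: successors {a, b, c, d, f}; []~p there: a:F, b:T, c:F, d:F, f:F. ✓
e: successors {b, d, g, h}; []~p there: b:T, d:F, g:F, h:F. ✓
f: successors {b, d, e, f, g}; []~p there: b:T, d:F, e:F, f:F, g:F. ✓
g: successors {a, c, d, e, h}; []~p there: a:F, c:F, d:F, e:F, h:F. ✗
h: successors {a, b, c, e, f, g, h}; []~p there: a:F, b:T, c:F, e:F, f:F, g:F, h:F. ✓
That's 6 of 8 worlds, so 6/8 = 3/4.

3/4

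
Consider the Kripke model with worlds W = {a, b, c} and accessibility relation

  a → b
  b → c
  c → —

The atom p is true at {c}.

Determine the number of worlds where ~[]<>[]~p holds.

a: []<>[]~p is T. ✗
b: []<>[]~p is F. ✓
c: []<>[]~p is T. ✗
Satisfying worlds: {b}.

1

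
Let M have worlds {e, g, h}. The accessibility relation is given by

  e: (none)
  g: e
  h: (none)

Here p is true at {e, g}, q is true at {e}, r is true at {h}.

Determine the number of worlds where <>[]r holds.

1

e: no successors, so <>[]r fails. ✗
g: successors {e}; []r there: e:T. ✓
h: no successors, so <>[]r fails. ✗
Satisfying worlds: {g}.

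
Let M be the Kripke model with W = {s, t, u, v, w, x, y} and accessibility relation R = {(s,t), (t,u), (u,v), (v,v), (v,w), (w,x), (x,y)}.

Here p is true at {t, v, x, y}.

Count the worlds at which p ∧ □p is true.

2

s: p is F, □p is T. ✗
t: p is T, □p is F. ✗
u: p is F, □p is T. ✗
v: p is T, □p is F. ✗
w: p is F, □p is T. ✗
x: p is T, □p is T. ✓
y: p is T, □p is T. ✓
Satisfying worlds: {x, y}.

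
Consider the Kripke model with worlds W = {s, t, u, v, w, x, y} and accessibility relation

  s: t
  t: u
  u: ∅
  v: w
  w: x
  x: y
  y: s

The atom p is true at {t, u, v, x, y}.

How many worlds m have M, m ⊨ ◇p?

4

s: successors {t}; p there: t:T. ✓
t: successors {u}; p there: u:T. ✓
u: no successors, so ◇p fails. ✗
v: successors {w}; p there: w:F. ✗
w: successors {x}; p there: x:T. ✓
x: successors {y}; p there: y:T. ✓
y: successors {s}; p there: s:F. ✗
Satisfying worlds: {s, t, w, x}.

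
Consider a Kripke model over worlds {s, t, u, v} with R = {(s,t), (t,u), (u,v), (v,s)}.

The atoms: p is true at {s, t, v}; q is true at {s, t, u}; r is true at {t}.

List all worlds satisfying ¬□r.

s: □r is T. ✗
t: □r is F. ✓
u: □r is F. ✓
v: □r is F. ✓

{t, u, v}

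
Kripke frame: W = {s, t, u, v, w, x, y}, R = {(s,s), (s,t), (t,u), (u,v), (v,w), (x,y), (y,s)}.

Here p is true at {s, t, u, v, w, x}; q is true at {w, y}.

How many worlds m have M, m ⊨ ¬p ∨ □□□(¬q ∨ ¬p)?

6

s: ¬p is F, □□□(¬q ∨ ¬p) is T. ✓
t: ¬p is F, □□□(¬q ∨ ¬p) is F. ✗
u: ¬p is F, □□□(¬q ∨ ¬p) is T. ✓
v: ¬p is F, □□□(¬q ∨ ¬p) is T. ✓
w: ¬p is F, □□□(¬q ∨ ¬p) is T. ✓
x: ¬p is F, □□□(¬q ∨ ¬p) is T. ✓
y: ¬p is T, □□□(¬q ∨ ¬p) is T. ✓
Satisfying worlds: {s, u, v, w, x, y}.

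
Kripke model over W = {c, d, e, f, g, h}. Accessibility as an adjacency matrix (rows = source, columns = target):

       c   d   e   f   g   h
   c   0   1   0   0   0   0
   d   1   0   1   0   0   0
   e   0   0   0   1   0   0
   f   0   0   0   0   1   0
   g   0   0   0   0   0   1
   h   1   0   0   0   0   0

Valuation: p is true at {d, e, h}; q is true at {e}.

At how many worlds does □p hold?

c: successors {d}; p there: d:T. ✓
d: successors {c, e}; p there: c:F, e:T. ✗
e: successors {f}; p there: f:F. ✗
f: successors {g}; p there: g:F. ✗
g: successors {h}; p there: h:T. ✓
h: successors {c}; p there: c:F. ✗
Satisfying worlds: {c, g}.

2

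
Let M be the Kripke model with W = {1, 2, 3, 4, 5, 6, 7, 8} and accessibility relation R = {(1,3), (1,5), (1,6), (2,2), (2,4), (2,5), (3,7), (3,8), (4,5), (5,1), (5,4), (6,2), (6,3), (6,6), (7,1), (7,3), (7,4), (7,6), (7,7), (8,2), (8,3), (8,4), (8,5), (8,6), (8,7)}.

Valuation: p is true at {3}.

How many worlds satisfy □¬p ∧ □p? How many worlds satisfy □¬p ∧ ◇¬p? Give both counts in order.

For □¬p ∧ □p:
1: □¬p is F, □p is F. ✗
2: □¬p is T, □p is F. ✗
3: □¬p is T, □p is F. ✗
4: □¬p is T, □p is F. ✗
5: □¬p is T, □p is F. ✗
6: □¬p is F, □p is F. ✗
7: □¬p is F, □p is F. ✗
8: □¬p is F, □p is F. ✗
— 0 worlds.
For □¬p ∧ ◇¬p:
1: □¬p is F, ◇¬p is T. ✗
2: □¬p is T, ◇¬p is T. ✓
3: □¬p is T, ◇¬p is T. ✓
4: □¬p is T, ◇¬p is T. ✓
5: □¬p is T, ◇¬p is T. ✓
6: □¬p is F, ◇¬p is T. ✗
7: □¬p is F, ◇¬p is T. ✗
8: □¬p is F, ◇¬p is T. ✗
— 4 worlds.

0 and 4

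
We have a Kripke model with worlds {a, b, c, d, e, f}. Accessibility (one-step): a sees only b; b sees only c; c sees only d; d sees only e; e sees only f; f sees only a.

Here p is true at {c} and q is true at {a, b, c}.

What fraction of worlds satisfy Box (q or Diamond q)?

2/3

a: successors {b}; q or Diamond q there: b:T. ✓
b: successors {c}; q or Diamond q there: c:T. ✓
c: successors {d}; q or Diamond q there: d:F. ✗
d: successors {e}; q or Diamond q there: e:F. ✗
e: successors {f}; q or Diamond q there: f:T. ✓
f: successors {a}; q or Diamond q there: a:T. ✓
That's 4 of 6 worlds, so 4/6 = 2/3.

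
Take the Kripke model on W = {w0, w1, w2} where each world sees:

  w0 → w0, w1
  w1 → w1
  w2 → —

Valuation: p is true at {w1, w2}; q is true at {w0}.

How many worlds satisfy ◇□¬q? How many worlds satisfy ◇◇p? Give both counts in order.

For ◇□¬q:
w0: successors {w0, w1}; □¬q there: w0:F, w1:T. ✓
w1: successors {w1}; □¬q there: w1:T. ✓
w2: no successors, so ◇□¬q fails. ✗
— 2 worlds.
For ◇◇p:
w0: successors {w0, w1}; ◇p there: w0:T, w1:T. ✓
w1: successors {w1}; ◇p there: w1:T. ✓
w2: no successors, so ◇◇p fails. ✗
— 2 worlds.

2 and 2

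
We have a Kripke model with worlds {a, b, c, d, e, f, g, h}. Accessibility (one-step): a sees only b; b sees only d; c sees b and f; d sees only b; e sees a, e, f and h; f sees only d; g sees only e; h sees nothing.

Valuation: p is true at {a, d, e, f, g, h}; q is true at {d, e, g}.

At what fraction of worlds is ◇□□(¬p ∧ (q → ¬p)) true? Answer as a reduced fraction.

1/2

a: successors {b}; □□(¬p ∧ (q → ¬p)) there: b:T. ✓
b: successors {d}; □□(¬p ∧ (q → ¬p)) there: d:F. ✗
c: successors {b, f}; □□(¬p ∧ (q → ¬p)) there: b:T, f:T. ✓
d: successors {b}; □□(¬p ∧ (q → ¬p)) there: b:T. ✓
e: successors {a, e, f, h}; □□(¬p ∧ (q → ¬p)) there: a:F, e:F, f:T, h:T. ✓
f: successors {d}; □□(¬p ∧ (q → ¬p)) there: d:F. ✗
g: successors {e}; □□(¬p ∧ (q → ¬p)) there: e:F. ✗
h: no successors, so ◇□□(¬p ∧ (q → ¬p)) fails. ✗
That's 4 of 8 worlds, so 4/8 = 1/2.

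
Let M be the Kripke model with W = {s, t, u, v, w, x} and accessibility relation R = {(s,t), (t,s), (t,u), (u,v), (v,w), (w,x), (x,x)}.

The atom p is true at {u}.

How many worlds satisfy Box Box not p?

s: successors {t}; Box not p there: t:F. ✗
t: successors {s, u}; Box not p there: s:T, u:T. ✓
u: successors {v}; Box not p there: v:T. ✓
v: successors {w}; Box not p there: w:T. ✓
w: successors {x}; Box not p there: x:T. ✓
x: successors {x}; Box not p there: x:T. ✓
Satisfying worlds: {t, u, v, w, x}.

5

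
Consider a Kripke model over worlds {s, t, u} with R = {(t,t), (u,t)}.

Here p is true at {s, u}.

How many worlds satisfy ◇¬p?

s: no successors, so ◇¬p fails. ✗
t: successors {t}; ¬p there: t:T. ✓
u: successors {t}; ¬p there: t:T. ✓
Satisfying worlds: {t, u}.

2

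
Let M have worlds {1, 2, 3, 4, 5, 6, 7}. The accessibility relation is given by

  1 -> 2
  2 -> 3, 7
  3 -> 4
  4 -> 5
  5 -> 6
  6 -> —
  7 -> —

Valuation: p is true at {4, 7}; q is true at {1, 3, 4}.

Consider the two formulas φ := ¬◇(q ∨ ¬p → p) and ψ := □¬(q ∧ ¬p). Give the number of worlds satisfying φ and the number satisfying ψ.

5 and 6

For ¬◇(q ∨ ¬p → p):
1: ◇(q ∨ ¬p → p) is F. ✓
2: ◇(q ∨ ¬p → p) is T. ✗
3: ◇(q ∨ ¬p → p) is T. ✗
4: ◇(q ∨ ¬p → p) is F. ✓
5: ◇(q ∨ ¬p → p) is F. ✓
6: ◇(q ∨ ¬p → p) is F. ✓
7: ◇(q ∨ ¬p → p) is F. ✓
— 5 worlds.
For □¬(q ∧ ¬p):
1: successors {2}; ¬(q ∧ ¬p) there: 2:T. ✓
2: successors {3, 7}; ¬(q ∧ ¬p) there: 3:F, 7:T. ✗
3: successors {4}; ¬(q ∧ ¬p) there: 4:T. ✓
4: successors {5}; ¬(q ∧ ¬p) there: 5:T. ✓
5: successors {6}; ¬(q ∧ ¬p) there: 6:T. ✓
6: no successors, so □¬(q ∧ ¬p) holds vacuously. ✓
7: no successors, so □¬(q ∧ ¬p) holds vacuously. ✓
— 6 worlds.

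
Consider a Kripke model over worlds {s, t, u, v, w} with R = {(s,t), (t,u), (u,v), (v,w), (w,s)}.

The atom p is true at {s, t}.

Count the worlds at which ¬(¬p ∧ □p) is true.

s: ¬p ∧ □p is F. ✓
t: ¬p ∧ □p is F. ✓
u: ¬p ∧ □p is F. ✓
v: ¬p ∧ □p is F. ✓
w: ¬p ∧ □p is T. ✗
Satisfying worlds: {s, t, u, v}.

4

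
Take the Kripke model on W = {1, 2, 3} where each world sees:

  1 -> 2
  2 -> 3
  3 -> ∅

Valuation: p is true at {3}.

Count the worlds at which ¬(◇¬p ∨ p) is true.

1: ◇¬p ∨ p is T. ✗
2: ◇¬p ∨ p is F. ✓
3: ◇¬p ∨ p is T. ✗
Satisfying worlds: {2}.

1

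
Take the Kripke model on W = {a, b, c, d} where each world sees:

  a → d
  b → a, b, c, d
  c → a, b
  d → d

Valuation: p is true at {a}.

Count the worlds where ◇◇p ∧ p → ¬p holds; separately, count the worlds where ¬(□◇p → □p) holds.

4 and 0

For ◇◇p ∧ p → ¬p:
a: ◇◇p ∧ p is F, ¬p is F. ✓
b: ◇◇p ∧ p is F, ¬p is T. ✓
c: ◇◇p ∧ p is F, ¬p is T. ✓
d: ◇◇p ∧ p is F, ¬p is T. ✓
— 4 worlds.
For ¬(□◇p → □p):
a: □◇p → □p is T. ✗
b: □◇p → □p is T. ✗
c: □◇p → □p is T. ✗
d: □◇p → □p is T. ✗
— 0 worlds.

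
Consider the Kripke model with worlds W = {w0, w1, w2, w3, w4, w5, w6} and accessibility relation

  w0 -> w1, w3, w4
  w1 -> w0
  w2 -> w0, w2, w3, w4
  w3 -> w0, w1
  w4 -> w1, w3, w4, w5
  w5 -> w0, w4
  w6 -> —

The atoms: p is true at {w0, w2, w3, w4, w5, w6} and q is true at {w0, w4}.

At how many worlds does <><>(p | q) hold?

w0: successors {w1, w3, w4}; <>(p | q) there: w1:T, w3:T, w4:T. ✓
w1: successors {w0}; <>(p | q) there: w0:T. ✓
w2: successors {w0, w2, w3, w4}; <>(p | q) there: w0:T, w2:T, w3:T, w4:T. ✓
w3: successors {w0, w1}; <>(p | q) there: w0:T, w1:T. ✓
w4: successors {w1, w3, w4, w5}; <>(p | q) there: w1:T, w3:T, w4:T, w5:T. ✓
w5: successors {w0, w4}; <>(p | q) there: w0:T, w4:T. ✓
w6: no successors, so <><>(p | q) fails. ✗
Satisfying worlds: {w0, w1, w2, w3, w4, w5}.

6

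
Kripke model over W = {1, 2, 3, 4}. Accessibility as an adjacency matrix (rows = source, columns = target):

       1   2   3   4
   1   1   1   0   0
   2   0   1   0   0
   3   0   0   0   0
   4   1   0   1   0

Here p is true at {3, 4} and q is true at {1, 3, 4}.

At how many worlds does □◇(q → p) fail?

1

1: successors {1, 2}; ◇(q → p) there: 1:T, 2:T. ✓
2: successors {2}; ◇(q → p) there: 2:T. ✓
3: no successors, so □◇(q → p) holds vacuously. ✓
4: successors {1, 3}; ◇(q → p) there: 1:T, 3:F. ✗
Satisfying worlds: {1, 2, 3}.
So □◇(q → p) fails at the other 1 world.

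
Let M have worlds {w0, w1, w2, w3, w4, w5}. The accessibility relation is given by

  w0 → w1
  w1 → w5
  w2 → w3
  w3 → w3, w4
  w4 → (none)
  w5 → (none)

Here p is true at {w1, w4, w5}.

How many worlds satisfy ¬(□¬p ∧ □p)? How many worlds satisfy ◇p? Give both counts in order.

For ¬(□¬p ∧ □p):
w0: □¬p ∧ □p is F. ✓
w1: □¬p ∧ □p is F. ✓
w2: □¬p ∧ □p is F. ✓
w3: □¬p ∧ □p is F. ✓
w4: □¬p ∧ □p is T. ✗
w5: □¬p ∧ □p is T. ✗
— 4 worlds.
For ◇p:
w0: successors {w1}; p there: w1:T. ✓
w1: successors {w5}; p there: w5:T. ✓
w2: successors {w3}; p there: w3:F. ✗
w3: successors {w3, w4}; p there: w3:F, w4:T. ✓
w4: no successors, so ◇p fails. ✗
w5: no successors, so ◇p fails. ✗
— 3 worlds.

4 and 3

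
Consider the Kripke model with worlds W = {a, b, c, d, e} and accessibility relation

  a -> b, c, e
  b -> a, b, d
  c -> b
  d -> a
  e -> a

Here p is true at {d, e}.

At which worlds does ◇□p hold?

a: successors {b, c, e}; □p there: b:F, c:F, e:F. ✗
b: successors {a, b, d}; □p there: a:F, b:F, d:F. ✗
c: successors {b}; □p there: b:F. ✗
d: successors {a}; □p there: a:F. ✗
e: successors {a}; □p there: a:F. ✗

∅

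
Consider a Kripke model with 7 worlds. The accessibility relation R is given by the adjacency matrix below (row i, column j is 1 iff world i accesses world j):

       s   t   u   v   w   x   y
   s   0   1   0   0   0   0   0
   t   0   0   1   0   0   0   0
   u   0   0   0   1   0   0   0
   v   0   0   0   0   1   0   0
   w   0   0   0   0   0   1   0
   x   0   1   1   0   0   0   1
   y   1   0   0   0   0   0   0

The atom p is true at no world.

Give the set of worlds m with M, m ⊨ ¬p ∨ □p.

{s, t, u, v, w, x, y}

s: ¬p is T, □p is F. ✓
t: ¬p is T, □p is F. ✓
u: ¬p is T, □p is F. ✓
v: ¬p is T, □p is F. ✓
w: ¬p is T, □p is F. ✓
x: ¬p is T, □p is F. ✓
y: ¬p is T, □p is F. ✓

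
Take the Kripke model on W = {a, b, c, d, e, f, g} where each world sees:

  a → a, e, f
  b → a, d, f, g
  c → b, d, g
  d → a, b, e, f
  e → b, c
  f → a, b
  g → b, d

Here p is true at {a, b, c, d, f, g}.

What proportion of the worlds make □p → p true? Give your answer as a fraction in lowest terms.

6/7

a: □p is F, p is T. ✓
b: □p is T, p is T. ✓
c: □p is T, p is T. ✓
d: □p is F, p is T. ✓
e: □p is T, p is F. ✗
f: □p is T, p is T. ✓
g: □p is T, p is T. ✓
That's 6 of 7 worlds, so 6/7.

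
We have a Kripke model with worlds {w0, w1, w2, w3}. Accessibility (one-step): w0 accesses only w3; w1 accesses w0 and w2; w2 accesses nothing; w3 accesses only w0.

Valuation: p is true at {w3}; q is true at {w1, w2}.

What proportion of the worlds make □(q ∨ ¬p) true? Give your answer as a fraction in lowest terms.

3/4

w0: successors {w3}; q ∨ ¬p there: w3:F. ✗
w1: successors {w0, w2}; q ∨ ¬p there: w0:T, w2:T. ✓
w2: no successors, so □(q ∨ ¬p) holds vacuously. ✓
w3: successors {w0}; q ∨ ¬p there: w0:T. ✓
That's 3 of 4 worlds, so 3/4.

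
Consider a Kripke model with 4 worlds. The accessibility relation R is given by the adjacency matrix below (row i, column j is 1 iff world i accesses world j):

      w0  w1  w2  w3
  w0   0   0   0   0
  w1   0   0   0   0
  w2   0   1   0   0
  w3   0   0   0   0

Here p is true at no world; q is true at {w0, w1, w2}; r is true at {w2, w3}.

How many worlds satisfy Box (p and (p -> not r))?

w0: no successors, so Box (p and (p -> not r)) holds vacuously. ✓
w1: no successors, so Box (p and (p -> not r)) holds vacuously. ✓
w2: successors {w1}; p and (p -> not r) there: w1:F. ✗
w3: no successors, so Box (p and (p -> not r)) holds vacuously. ✓
Satisfying worlds: {w0, w1, w3}.

3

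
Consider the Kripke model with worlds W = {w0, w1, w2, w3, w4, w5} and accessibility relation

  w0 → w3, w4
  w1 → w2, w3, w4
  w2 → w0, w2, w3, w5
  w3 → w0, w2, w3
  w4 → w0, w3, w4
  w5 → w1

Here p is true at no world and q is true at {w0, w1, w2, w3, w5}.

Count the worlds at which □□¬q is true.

0

w0: successors {w3, w4}; □¬q there: w3:F, w4:F. ✗
w1: successors {w2, w3, w4}; □¬q there: w2:F, w3:F, w4:F. ✗
w2: successors {w0, w2, w3, w5}; □¬q there: w0:F, w2:F, w3:F, w5:F. ✗
w3: successors {w0, w2, w3}; □¬q there: w0:F, w2:F, w3:F. ✗
w4: successors {w0, w3, w4}; □¬q there: w0:F, w3:F, w4:F. ✗
w5: successors {w1}; □¬q there: w1:F. ✗
Satisfying worlds: ∅.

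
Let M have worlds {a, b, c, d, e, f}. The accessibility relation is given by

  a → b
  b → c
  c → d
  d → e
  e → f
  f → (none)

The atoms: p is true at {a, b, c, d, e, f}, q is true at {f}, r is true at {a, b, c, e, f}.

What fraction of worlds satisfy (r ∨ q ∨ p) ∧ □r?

a: r ∨ q ∨ p is T, □r is T. ✓
b: r ∨ q ∨ p is T, □r is T. ✓
c: r ∨ q ∨ p is T, □r is F. ✗
d: r ∨ q ∨ p is T, □r is T. ✓
e: r ∨ q ∨ p is T, □r is T. ✓
f: r ∨ q ∨ p is T, □r is T. ✓
That's 5 of 6 worlds, so 5/6.

5/6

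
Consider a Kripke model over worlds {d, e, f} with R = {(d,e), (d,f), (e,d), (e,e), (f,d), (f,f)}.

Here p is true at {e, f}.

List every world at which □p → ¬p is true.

d: □p is T, ¬p is T. ✓
e: □p is F, ¬p is F. ✓
f: □p is F, ¬p is F. ✓

{d, e, f}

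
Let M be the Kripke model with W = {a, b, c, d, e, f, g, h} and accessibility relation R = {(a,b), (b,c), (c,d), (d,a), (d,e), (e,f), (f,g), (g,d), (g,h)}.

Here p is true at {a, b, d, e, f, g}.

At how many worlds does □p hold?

6

a: successors {b}; p there: b:T. ✓
b: successors {c}; p there: c:F. ✗
c: successors {d}; p there: d:T. ✓
d: successors {a, e}; p there: a:T, e:T. ✓
e: successors {f}; p there: f:T. ✓
f: successors {g}; p there: g:T. ✓
g: successors {d, h}; p there: d:T, h:F. ✗
h: no successors, so □p holds vacuously. ✓
Satisfying worlds: {a, c, d, e, f, h}.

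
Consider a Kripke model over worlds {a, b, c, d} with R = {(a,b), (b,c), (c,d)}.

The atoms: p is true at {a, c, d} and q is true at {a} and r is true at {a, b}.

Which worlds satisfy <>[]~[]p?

{c}

a: successors {b}; []~[]p there: b:F. ✗
b: successors {c}; []~[]p there: c:F. ✗
c: successors {d}; []~[]p there: d:T. ✓
d: no successors, so <>[]~[]p fails. ✗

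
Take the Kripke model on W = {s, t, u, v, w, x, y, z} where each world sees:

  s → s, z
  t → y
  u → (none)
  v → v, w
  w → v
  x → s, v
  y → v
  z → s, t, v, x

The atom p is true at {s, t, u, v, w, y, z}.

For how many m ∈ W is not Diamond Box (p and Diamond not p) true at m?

8

s: Diamond Box (p and Diamond not p) is F. ✓
t: Diamond Box (p and Diamond not p) is F. ✓
u: Diamond Box (p and Diamond not p) is F. ✓
v: Diamond Box (p and Diamond not p) is F. ✓
w: Diamond Box (p and Diamond not p) is F. ✓
x: Diamond Box (p and Diamond not p) is F. ✓
y: Diamond Box (p and Diamond not p) is F. ✓
z: Diamond Box (p and Diamond not p) is F. ✓
Satisfying worlds: {s, t, u, v, w, x, y, z}.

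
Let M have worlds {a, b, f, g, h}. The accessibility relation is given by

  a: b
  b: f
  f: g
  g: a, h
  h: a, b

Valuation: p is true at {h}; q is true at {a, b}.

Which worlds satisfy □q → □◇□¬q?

a: □q is T, □◇□¬q is T. ✓
b: □q is F, □◇□¬q is F. ✓
f: □q is F, □◇□¬q is F. ✓
g: □q is F, □◇□¬q is T. ✓
h: □q is T, □◇□¬q is T. ✓

{a, b, f, g, h}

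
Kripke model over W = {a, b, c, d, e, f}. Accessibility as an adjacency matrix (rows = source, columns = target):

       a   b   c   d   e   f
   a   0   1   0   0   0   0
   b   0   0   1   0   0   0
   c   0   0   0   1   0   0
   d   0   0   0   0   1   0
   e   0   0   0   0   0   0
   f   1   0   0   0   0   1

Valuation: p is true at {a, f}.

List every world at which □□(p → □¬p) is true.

a: successors {b}; □(p → □¬p) there: b:T. ✓
b: successors {c}; □(p → □¬p) there: c:T. ✓
c: successors {d}; □(p → □¬p) there: d:T. ✓
d: successors {e}; □(p → □¬p) there: e:T. ✓
e: no successors, so □□(p → □¬p) holds vacuously. ✓
f: successors {a, f}; □(p → □¬p) there: a:T, f:F. ✗

{a, b, c, d, e}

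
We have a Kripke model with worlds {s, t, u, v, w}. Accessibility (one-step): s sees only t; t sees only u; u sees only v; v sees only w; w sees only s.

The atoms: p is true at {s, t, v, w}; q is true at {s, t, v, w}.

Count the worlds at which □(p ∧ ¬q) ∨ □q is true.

s: □(p ∧ ¬q) is F, □q is T. ✓
t: □(p ∧ ¬q) is F, □q is F. ✗
u: □(p ∧ ¬q) is F, □q is T. ✓
v: □(p ∧ ¬q) is F, □q is T. ✓
w: □(p ∧ ¬q) is F, □q is T. ✓
Satisfying worlds: {s, u, v, w}.

4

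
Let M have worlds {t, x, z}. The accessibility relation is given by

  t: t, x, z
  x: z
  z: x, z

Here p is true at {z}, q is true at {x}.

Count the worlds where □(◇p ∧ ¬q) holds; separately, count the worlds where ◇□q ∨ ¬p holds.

1 and 2

For □(◇p ∧ ¬q):
t: successors {t, x, z}; ◇p ∧ ¬q there: t:T, x:F, z:T. ✗
x: successors {z}; ◇p ∧ ¬q there: z:T. ✓
z: successors {x, z}; ◇p ∧ ¬q there: x:F, z:T. ✗
— 1 world.
For ◇□q ∨ ¬p:
t: ◇□q is F, ¬p is T. ✓
x: ◇□q is F, ¬p is T. ✓
z: ◇□q is F, ¬p is F. ✗
— 2 worlds.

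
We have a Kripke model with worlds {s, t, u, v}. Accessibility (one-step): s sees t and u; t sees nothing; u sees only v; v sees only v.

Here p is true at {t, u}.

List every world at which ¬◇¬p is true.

{s, t}

s: ◇¬p is F. ✓
t: ◇¬p is F. ✓
u: ◇¬p is T. ✗
v: ◇¬p is T. ✗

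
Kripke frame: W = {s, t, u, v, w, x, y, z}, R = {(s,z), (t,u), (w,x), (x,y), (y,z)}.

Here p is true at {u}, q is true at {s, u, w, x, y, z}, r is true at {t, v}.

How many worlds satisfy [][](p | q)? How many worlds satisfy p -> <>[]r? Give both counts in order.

For [][](p | q):
s: successors {z}; [](p | q) there: z:T. ✓
t: successors {u}; [](p | q) there: u:T. ✓
u: no successors, so [][](p | q) holds vacuously. ✓
v: no successors, so [][](p | q) holds vacuously. ✓
w: successors {x}; [](p | q) there: x:T. ✓
x: successors {y}; [](p | q) there: y:T. ✓
y: successors {z}; [](p | q) there: z:T. ✓
z: no successors, so [][](p | q) holds vacuously. ✓
— 8 worlds.
For p -> <>[]r:
s: p is F, <>[]r is T. ✓
t: p is F, <>[]r is T. ✓
u: p is T, <>[]r is F. ✗
v: p is F, <>[]r is F. ✓
w: p is F, <>[]r is F. ✓
x: p is F, <>[]r is F. ✓
y: p is F, <>[]r is T. ✓
z: p is F, <>[]r is F. ✓
— 7 worlds.

8 and 7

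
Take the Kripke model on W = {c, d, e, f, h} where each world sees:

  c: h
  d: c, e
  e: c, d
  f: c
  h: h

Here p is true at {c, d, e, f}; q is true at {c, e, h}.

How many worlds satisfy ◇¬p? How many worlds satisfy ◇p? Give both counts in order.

For ◇¬p:
c: successors {h}; ¬p there: h:T. ✓
d: successors {c, e}; ¬p there: c:F, e:F. ✗
e: successors {c, d}; ¬p there: c:F, d:F. ✗
f: successors {c}; ¬p there: c:F. ✗
h: successors {h}; ¬p there: h:T. ✓
— 2 worlds.
For ◇p:
c: successors {h}; p there: h:F. ✗
d: successors {c, e}; p there: c:T, e:T. ✓
e: successors {c, d}; p there: c:T, d:T. ✓
f: successors {c}; p there: c:T. ✓
h: successors {h}; p there: h:F. ✗
— 3 worlds.

2 and 3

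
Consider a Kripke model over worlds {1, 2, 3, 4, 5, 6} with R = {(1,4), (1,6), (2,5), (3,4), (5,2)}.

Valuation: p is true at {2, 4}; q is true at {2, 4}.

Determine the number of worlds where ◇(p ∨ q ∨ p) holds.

1: successors {4, 6}; p ∨ q ∨ p there: 4:T, 6:F. ✓
2: successors {5}; p ∨ q ∨ p there: 5:F. ✗
3: successors {4}; p ∨ q ∨ p there: 4:T. ✓
4: no successors, so ◇(p ∨ q ∨ p) fails. ✗
5: successors {2}; p ∨ q ∨ p there: 2:T. ✓
6: no successors, so ◇(p ∨ q ∨ p) fails. ✗
Satisfying worlds: {1, 3, 5}.

3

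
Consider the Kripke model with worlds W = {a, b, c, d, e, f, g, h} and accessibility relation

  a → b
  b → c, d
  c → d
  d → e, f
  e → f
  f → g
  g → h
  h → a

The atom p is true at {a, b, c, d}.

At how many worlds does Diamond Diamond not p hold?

a: successors {b}; Diamond not p there: b:F. ✗
b: successors {c, d}; Diamond not p there: c:F, d:T. ✓
c: successors {d}; Diamond not p there: d:T. ✓
d: successors {e, f}; Diamond not p there: e:T, f:T. ✓
e: successors {f}; Diamond not p there: f:T. ✓
f: successors {g}; Diamond not p there: g:T. ✓
g: successors {h}; Diamond not p there: h:F. ✗
h: successors {a}; Diamond not p there: a:F. ✗
Satisfying worlds: {b, c, d, e, f}.

5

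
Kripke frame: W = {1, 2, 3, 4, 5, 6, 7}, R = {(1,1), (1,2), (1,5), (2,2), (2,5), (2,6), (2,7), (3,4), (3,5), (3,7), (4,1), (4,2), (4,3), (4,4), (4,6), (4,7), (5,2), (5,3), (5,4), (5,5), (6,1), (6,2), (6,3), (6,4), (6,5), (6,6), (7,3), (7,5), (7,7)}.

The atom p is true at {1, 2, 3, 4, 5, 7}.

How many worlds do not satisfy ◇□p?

1: successors {1, 2, 5}; □p there: 1:T, 2:F, 5:T. ✓
2: successors {2, 5, 6, 7}; □p there: 2:F, 5:T, 6:F, 7:T. ✓
3: successors {4, 5, 7}; □p there: 4:F, 5:T, 7:T. ✓
4: successors {1, 2, 3, 4, 6, 7}; □p there: 1:T, 2:F, 3:T, 4:F, 6:F, 7:T. ✓
5: successors {2, 3, 4, 5}; □p there: 2:F, 3:T, 4:F, 5:T. ✓
6: successors {1, 2, 3, 4, 5, 6}; □p there: 1:T, 2:F, 3:T, 4:F, 5:T, 6:F. ✓
7: successors {3, 5, 7}; □p there: 3:T, 5:T, 7:T. ✓
Satisfying worlds: {1, 2, 3, 4, 5, 6, 7}.
So ◇□p fails at the other 0 worlds.

0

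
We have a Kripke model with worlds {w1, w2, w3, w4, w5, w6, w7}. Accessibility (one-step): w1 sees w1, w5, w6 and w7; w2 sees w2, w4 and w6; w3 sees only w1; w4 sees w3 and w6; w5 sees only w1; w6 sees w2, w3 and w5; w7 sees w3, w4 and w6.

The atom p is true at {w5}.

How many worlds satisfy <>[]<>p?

w1: successors {w1, w5, w6, w7}; []<>p there: w1:F, w5:T, w6:F, w7:F. ✓
w2: successors {w2, w4, w6}; []<>p there: w2:F, w4:F, w6:F. ✗
w3: successors {w1}; []<>p there: w1:F. ✗
w4: successors {w3, w6}; []<>p there: w3:T, w6:F. ✓
w5: successors {w1}; []<>p there: w1:F. ✗
w6: successors {w2, w3, w5}; []<>p there: w2:F, w3:T, w5:T. ✓
w7: successors {w3, w4, w6}; []<>p there: w3:T, w4:F, w6:F. ✓
Satisfying worlds: {w1, w4, w6, w7}.

4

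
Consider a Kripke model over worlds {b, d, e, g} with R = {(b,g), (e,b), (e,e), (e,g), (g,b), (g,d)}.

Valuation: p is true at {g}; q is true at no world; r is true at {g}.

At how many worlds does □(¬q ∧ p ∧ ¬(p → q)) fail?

b: successors {g}; ¬q ∧ p ∧ ¬(p → q) there: g:T. ✓
d: no successors, so □(¬q ∧ p ∧ ¬(p → q)) holds vacuously. ✓
e: successors {b, e, g}; ¬q ∧ p ∧ ¬(p → q) there: b:F, e:F, g:T. ✗
g: successors {b, d}; ¬q ∧ p ∧ ¬(p → q) there: b:F, d:F. ✗
Satisfying worlds: {b, d}.
So □(¬q ∧ p ∧ ¬(p → q)) fails at the other 2 worlds.

2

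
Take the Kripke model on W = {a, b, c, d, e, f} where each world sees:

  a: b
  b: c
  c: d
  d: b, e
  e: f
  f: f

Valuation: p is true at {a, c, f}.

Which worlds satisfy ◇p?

a: successors {b}; p there: b:F. ✗
b: successors {c}; p there: c:T. ✓
c: successors {d}; p there: d:F. ✗
d: successors {b, e}; p there: b:F, e:F. ✗
e: successors {f}; p there: f:T. ✓
f: successors {f}; p there: f:T. ✓

{b, e, f}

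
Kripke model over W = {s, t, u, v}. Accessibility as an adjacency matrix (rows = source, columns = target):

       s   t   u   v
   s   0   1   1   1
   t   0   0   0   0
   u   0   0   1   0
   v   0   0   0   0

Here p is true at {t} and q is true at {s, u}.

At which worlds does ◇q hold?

s: successors {t, u, v}; q there: t:F, u:T, v:F. ✓
t: no successors, so ◇q fails. ✗
u: successors {u}; q there: u:T. ✓
v: no successors, so ◇q fails. ✗

{s, u}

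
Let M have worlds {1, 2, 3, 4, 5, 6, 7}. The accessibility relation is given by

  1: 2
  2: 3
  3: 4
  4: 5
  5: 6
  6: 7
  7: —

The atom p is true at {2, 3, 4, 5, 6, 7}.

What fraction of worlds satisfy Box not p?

1: successors {2}; not p there: 2:F. ✗
2: successors {3}; not p there: 3:F. ✗
3: successors {4}; not p there: 4:F. ✗
4: successors {5}; not p there: 5:F. ✗
5: successors {6}; not p there: 6:F. ✗
6: successors {7}; not p there: 7:F. ✗
7: no successors, so Box not p holds vacuously. ✓
That's 1 of 7 worlds, so 1/7.

1/7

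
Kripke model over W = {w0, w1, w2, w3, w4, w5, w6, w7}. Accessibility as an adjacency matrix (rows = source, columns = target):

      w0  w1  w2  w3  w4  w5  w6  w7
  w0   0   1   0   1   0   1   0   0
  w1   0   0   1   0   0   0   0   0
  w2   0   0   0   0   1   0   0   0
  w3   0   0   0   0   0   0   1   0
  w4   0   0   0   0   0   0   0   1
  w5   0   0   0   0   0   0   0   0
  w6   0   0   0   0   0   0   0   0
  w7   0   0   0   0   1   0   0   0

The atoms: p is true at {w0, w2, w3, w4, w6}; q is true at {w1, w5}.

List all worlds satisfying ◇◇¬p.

w0: successors {w1, w3, w5}; ◇¬p there: w1:F, w3:F, w5:F. ✗
w1: successors {w2}; ◇¬p there: w2:F. ✗
w2: successors {w4}; ◇¬p there: w4:T. ✓
w3: successors {w6}; ◇¬p there: w6:F. ✗
w4: successors {w7}; ◇¬p there: w7:F. ✗
w5: no successors, so ◇◇¬p fails. ✗
w6: no successors, so ◇◇¬p fails. ✗
w7: successors {w4}; ◇¬p there: w4:T. ✓

{w2, w7}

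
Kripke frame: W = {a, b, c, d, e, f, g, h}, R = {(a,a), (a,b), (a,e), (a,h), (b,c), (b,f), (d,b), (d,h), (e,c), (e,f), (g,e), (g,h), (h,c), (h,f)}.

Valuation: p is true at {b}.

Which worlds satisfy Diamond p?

{a, d}

a: successors {a, b, e, h}; p there: a:F, b:T, e:F, h:F. ✓
b: successors {c, f}; p there: c:F, f:F. ✗
c: no successors, so Diamond p fails. ✗
d: successors {b, h}; p there: b:T, h:F. ✓
e: successors {c, f}; p there: c:F, f:F. ✗
f: no successors, so Diamond p fails. ✗
g: successors {e, h}; p there: e:F, h:F. ✗
h: successors {c, f}; p there: c:F, f:F. ✗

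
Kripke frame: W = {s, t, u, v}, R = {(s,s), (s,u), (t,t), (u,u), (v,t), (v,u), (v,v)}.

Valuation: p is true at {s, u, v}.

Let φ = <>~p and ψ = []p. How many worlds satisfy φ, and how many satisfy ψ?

2 and 2

For <>~p:
s: successors {s, u}; ~p there: s:F, u:F. ✗
t: successors {t}; ~p there: t:T. ✓
u: successors {u}; ~p there: u:F. ✗
v: successors {t, u, v}; ~p there: t:T, u:F, v:F. ✓
— 2 worlds.
For []p:
s: successors {s, u}; p there: s:T, u:T. ✓
t: successors {t}; p there: t:F. ✗
u: successors {u}; p there: u:T. ✓
v: successors {t, u, v}; p there: t:F, u:T, v:T. ✗
— 2 worlds.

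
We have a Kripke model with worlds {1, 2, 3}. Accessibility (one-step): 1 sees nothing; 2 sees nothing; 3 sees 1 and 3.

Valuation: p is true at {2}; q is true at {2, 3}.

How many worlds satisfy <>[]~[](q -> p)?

1

1: no successors, so <>[]~[](q -> p) fails. ✗
2: no successors, so <>[]~[](q -> p) fails. ✗
3: successors {1, 3}; []~[](q -> p) there: 1:T, 3:F. ✓
Satisfying worlds: {3}.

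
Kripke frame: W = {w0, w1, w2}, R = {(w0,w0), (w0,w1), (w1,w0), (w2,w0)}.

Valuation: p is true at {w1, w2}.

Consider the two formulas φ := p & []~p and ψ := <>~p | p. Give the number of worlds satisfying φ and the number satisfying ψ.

2 and 3

For p & []~p:
w0: p is F, []~p is F. ✗
w1: p is T, []~p is T. ✓
w2: p is T, []~p is T. ✓
— 2 worlds.
For <>~p | p:
w0: <>~p is T, p is F. ✓
w1: <>~p is T, p is T. ✓
w2: <>~p is T, p is T. ✓
— 3 worlds.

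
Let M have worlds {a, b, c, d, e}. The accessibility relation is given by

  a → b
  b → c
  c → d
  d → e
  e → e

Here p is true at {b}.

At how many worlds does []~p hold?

4

a: successors {b}; ~p there: b:F. ✗
b: successors {c}; ~p there: c:T. ✓
c: successors {d}; ~p there: d:T. ✓
d: successors {e}; ~p there: e:T. ✓
e: successors {e}; ~p there: e:T. ✓
Satisfying worlds: {b, c, d, e}.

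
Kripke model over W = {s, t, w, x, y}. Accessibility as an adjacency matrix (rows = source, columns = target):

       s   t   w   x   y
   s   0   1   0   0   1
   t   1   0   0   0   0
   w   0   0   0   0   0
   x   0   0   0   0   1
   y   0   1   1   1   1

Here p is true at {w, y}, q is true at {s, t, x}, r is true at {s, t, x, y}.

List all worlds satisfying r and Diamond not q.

{s, x, y}

s: r is T, Diamond not q is T. ✓
t: r is T, Diamond not q is F. ✗
w: r is F, Diamond not q is F. ✗
x: r is T, Diamond not q is T. ✓
y: r is T, Diamond not q is T. ✓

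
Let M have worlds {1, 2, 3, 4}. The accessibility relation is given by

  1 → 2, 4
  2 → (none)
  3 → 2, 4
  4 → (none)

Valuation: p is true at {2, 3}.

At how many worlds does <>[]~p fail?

1: successors {2, 4}; []~p there: 2:T, 4:T. ✓
2: no successors, so <>[]~p fails. ✗
3: successors {2, 4}; []~p there: 2:T, 4:T. ✓
4: no successors, so <>[]~p fails. ✗
Satisfying worlds: {1, 3}.
So <>[]~p fails at the other 2 worlds.

2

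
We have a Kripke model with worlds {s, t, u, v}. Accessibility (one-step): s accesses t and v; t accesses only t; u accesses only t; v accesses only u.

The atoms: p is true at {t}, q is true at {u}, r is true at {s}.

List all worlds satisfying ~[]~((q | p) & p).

{s, t, u}

s: []~((q | p) & p) is F. ✓
t: []~((q | p) & p) is F. ✓
u: []~((q | p) & p) is F. ✓
v: []~((q | p) & p) is T. ✗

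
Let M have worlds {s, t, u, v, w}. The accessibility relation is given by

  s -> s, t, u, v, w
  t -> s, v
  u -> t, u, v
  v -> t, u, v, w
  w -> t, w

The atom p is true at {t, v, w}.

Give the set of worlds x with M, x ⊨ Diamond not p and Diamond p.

s: Diamond not p is T, Diamond p is T. ✓
t: Diamond not p is T, Diamond p is T. ✓
u: Diamond not p is T, Diamond p is T. ✓
v: Diamond not p is T, Diamond p is T. ✓
w: Diamond not p is F, Diamond p is T. ✗

{s, t, u, v}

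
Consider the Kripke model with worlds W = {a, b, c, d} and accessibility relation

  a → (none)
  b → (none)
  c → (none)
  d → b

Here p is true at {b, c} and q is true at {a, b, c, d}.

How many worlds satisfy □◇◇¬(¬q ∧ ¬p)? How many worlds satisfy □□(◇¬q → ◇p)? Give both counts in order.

3 and 4

For □◇◇¬(¬q ∧ ¬p):
a: no successors, so □◇◇¬(¬q ∧ ¬p) holds vacuously. ✓
b: no successors, so □◇◇¬(¬q ∧ ¬p) holds vacuously. ✓
c: no successors, so □◇◇¬(¬q ∧ ¬p) holds vacuously. ✓
d: successors {b}; ◇◇¬(¬q ∧ ¬p) there: b:F. ✗
— 3 worlds.
For □□(◇¬q → ◇p):
a: no successors, so □□(◇¬q → ◇p) holds vacuously. ✓
b: no successors, so □□(◇¬q → ◇p) holds vacuously. ✓
c: no successors, so □□(◇¬q → ◇p) holds vacuously. ✓
d: successors {b}; □(◇¬q → ◇p) there: b:T. ✓
— 4 worlds.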